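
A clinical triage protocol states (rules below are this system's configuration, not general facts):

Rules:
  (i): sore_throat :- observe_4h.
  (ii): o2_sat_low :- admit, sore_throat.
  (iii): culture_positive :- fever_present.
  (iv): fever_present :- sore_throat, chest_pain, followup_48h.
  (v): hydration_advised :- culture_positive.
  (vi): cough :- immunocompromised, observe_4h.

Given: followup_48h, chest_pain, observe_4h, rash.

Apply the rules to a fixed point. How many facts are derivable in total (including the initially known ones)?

8

[1] (i) [sore_throat :- observe_4h.]. ⇒ new: sore_throat.
[2] (iv) [fever_present :- sore_throat, chest_pain, followup_48h.]. ⇒ new: fever_present.
[3] (iii) [culture_positive :- fever_present.]. ⇒ new: culture_positive.
[4] (v) [hydration_advised :- culture_positive.]. ⇒ new: hydration_advised.
Closure: {chest_pain, culture_positive, fever_present, followup_48h, hydration_advised, observe_4h, rash, sore_throat} — 8 facts.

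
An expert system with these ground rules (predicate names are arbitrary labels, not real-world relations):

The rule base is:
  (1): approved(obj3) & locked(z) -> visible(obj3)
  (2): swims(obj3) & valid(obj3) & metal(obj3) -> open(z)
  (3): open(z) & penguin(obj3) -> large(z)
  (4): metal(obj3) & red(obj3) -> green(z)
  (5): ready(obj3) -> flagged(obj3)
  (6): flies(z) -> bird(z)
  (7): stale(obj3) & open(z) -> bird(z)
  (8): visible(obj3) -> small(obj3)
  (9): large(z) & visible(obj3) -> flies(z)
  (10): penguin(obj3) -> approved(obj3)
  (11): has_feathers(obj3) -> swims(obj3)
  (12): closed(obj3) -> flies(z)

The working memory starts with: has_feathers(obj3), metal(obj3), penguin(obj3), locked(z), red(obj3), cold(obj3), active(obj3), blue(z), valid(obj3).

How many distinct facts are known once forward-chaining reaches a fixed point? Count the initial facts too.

18

Round 1 — (4), (10), (11), derive green(z), approved(obj3), swims(obj3).
Round 2 — (1), (2), derive visible(obj3), open(z).
Round 3 — (3), (8), derive large(z), small(obj3).
Round 4 — (9), derive flies(z).
Round 5 — (6), derive bird(z).
Closure: {active(obj3), approved(obj3), bird(z), blue(z), cold(obj3), flies(z), green(z), has_feathers(obj3), large(z), locked(z), metal(obj3), open(z), penguin(obj3), red(obj3), small(obj3), swims(obj3), valid(obj3), visible(obj3)} — 18 facts.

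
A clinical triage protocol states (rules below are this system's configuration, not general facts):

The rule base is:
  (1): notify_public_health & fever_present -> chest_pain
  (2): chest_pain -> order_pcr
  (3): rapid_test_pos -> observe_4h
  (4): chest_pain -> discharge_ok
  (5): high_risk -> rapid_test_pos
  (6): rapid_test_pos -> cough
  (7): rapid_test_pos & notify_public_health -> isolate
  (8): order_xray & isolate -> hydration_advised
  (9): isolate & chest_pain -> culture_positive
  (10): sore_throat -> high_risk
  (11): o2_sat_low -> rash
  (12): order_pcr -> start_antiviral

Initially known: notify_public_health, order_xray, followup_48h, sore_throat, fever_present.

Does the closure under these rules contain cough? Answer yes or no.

[1] (1) [notify_public_health & fever_present -> chest_pain]; (10) [sore_throat -> high_risk]. ⇒ new: chest_pain, high_risk.
[2] (2) [chest_pain -> order_pcr]; (4) [chest_pain -> discharge_ok]; (5) [high_risk -> rapid_test_pos]. ⇒ new: order_pcr, discharge_ok, rapid_test_pos.
[3] (3) [rapid_test_pos -> observe_4h]; (6) [rapid_test_pos -> cough]; (7) [rapid_test_pos & notify_public_health -> isolate]; (12) [order_pcr -> start_antiviral]. ⇒ new: observe_4h, cough, isolate, start_antiviral.
[4] (8) [order_xray & isolate -> hydration_advised]; (9) [isolate & chest_pain -> culture_positive]. ⇒ new: hydration_advised, culture_positive.
cough appears in round 3, so it is derivable.

yes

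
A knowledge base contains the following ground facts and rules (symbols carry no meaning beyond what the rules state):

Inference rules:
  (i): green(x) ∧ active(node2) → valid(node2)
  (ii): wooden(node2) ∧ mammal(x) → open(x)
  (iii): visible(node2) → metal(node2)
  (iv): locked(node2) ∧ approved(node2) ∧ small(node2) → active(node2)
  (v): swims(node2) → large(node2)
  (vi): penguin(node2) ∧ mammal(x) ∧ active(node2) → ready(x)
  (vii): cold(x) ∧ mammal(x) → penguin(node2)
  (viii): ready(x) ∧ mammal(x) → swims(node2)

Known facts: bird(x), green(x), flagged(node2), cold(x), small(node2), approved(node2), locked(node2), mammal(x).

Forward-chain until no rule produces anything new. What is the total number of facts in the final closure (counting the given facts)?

14

[1] (iv) [locked(node2) ∧ approved(node2) ∧ small(node2) → active(node2)]; (vii) [cold(x) ∧ mammal(x) → penguin(node2)]. ⇒ new: active(node2), penguin(node2).
[2] (i) [green(x) ∧ active(node2) → valid(node2)]; (vi) [penguin(node2) ∧ mammal(x) ∧ active(node2) → ready(x)]. ⇒ new: valid(node2), ready(x).
[3] (viii) [ready(x) ∧ mammal(x) → swims(node2)]. ⇒ new: swims(node2).
[4] (v) [swims(node2) → large(node2)]. ⇒ new: large(node2).
Closure: {active(node2), approved(node2), bird(x), cold(x), flagged(node2), green(x), large(node2), locked(node2), mammal(x), penguin(node2), ready(x), small(node2), swims(node2), valid(node2)} — 14 facts.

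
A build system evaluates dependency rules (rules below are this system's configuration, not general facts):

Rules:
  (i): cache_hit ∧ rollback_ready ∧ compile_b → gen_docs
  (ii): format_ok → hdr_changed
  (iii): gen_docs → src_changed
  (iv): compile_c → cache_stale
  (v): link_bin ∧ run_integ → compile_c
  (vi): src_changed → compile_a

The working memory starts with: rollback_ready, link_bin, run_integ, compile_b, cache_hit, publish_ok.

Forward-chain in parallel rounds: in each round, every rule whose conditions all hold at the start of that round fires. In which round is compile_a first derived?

3

[1] (i) [cache_hit ∧ rollback_ready ∧ compile_b → gen_docs]; (v) [link_bin ∧ run_integ → compile_c]. ⇒ new: gen_docs, compile_c.
[2] (iii) [gen_docs → src_changed]; (iv) [compile_c → cache_stale]. ⇒ new: src_changed, cache_stale.
[3] (vi) [src_changed → compile_a]. ⇒ new: compile_a.
compile_a first appears in round 3.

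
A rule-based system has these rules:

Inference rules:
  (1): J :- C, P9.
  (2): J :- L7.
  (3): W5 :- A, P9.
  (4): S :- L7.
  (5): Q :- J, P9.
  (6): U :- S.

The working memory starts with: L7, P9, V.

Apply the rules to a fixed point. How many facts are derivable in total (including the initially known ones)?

7

Round 1 fires (2), (4), giving J, S.
Round 2 fires (5), (6), giving Q, U.
Closure: {J, L7, P9, Q, S, U, V} — 7 facts.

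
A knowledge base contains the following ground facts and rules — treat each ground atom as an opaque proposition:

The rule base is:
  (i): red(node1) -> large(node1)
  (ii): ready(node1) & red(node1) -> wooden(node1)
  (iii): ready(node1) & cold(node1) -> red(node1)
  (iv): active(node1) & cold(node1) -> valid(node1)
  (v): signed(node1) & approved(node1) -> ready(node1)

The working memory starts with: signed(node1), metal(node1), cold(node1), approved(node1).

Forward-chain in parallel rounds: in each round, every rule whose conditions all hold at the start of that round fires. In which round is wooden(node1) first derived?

3

[1] (v) [signed(node1) & approved(node1) -> ready(node1)]. ⇒ new: ready(node1).
[2] (iii) [ready(node1) & cold(node1) -> red(node1)]. ⇒ new: red(node1).
[3] (i) [red(node1) -> large(node1)]; (ii) [ready(node1) & red(node1) -> wooden(node1)]. ⇒ new: large(node1), wooden(node1).
wooden(node1) first appears in round 3.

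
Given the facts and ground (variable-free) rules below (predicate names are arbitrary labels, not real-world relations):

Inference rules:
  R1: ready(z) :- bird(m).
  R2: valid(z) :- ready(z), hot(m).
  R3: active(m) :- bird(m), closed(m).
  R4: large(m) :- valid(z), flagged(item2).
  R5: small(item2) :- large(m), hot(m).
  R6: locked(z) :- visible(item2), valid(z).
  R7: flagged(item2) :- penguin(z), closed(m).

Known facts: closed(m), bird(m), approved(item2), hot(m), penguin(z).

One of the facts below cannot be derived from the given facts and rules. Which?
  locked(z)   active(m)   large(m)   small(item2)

locked(z)

[1] R1 [ready(z) :- bird(m).]; R3 [active(m) :- bird(m), closed(m).]; R7 [flagged(item2) :- penguin(z), closed(m).]. ⇒ new: ready(z), active(m), flagged(item2).
[2] R2 [valid(z) :- ready(z), hot(m).]. ⇒ new: valid(z).
[3] R4 [large(m) :- valid(z), flagged(item2).]. ⇒ new: large(m).
[4] R5 [small(item2) :- large(m), hot(m).]. ⇒ new: small(item2).
Derived: large(m) (round 3), small(item2) (round 4), active(m) (round 1). locked(z) never appears in any round.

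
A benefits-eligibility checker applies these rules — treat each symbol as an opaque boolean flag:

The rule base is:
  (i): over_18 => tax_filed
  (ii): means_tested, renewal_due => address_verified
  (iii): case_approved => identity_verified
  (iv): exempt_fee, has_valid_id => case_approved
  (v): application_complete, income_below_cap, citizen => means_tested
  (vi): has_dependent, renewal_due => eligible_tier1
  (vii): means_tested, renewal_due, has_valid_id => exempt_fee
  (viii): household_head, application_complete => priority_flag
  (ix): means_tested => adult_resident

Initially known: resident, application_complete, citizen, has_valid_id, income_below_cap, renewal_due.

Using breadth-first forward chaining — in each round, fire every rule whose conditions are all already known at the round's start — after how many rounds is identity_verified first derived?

Round 1: (v) [application_complete, income_below_cap, citizen => means_tested]. New: means_tested.
Round 2: (ii) [means_tested, renewal_due => address_verified]; (vii) [means_tested, renewal_due, has_valid_id => exempt_fee]; (ix) [means_tested => adult_resident]. New: address_verified, exempt_fee, adult_resident.
Round 3: (iv) [exempt_fee, has_valid_id => case_approved]. New: case_approved.
Round 4: (iii) [case_approved => identity_verified]. New: identity_verified.
identity_verified first appears in round 4.

4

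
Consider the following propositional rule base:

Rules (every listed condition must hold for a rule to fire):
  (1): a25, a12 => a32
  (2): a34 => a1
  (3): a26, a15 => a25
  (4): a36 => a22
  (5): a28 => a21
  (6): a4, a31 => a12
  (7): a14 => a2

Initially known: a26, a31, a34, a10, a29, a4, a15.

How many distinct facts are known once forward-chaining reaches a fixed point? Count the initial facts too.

11

[1] (2) [a34 => a1]; (3) [a26, a15 => a25]; (6) [a4, a31 => a12]. ⇒ new: a1, a25, a12.
[2] (1) [a25, a12 => a32]. ⇒ new: a32.
Closure: {a1, a10, a12, a15, a25, a26, a29, a31, a32, a34, a4} — 11 facts.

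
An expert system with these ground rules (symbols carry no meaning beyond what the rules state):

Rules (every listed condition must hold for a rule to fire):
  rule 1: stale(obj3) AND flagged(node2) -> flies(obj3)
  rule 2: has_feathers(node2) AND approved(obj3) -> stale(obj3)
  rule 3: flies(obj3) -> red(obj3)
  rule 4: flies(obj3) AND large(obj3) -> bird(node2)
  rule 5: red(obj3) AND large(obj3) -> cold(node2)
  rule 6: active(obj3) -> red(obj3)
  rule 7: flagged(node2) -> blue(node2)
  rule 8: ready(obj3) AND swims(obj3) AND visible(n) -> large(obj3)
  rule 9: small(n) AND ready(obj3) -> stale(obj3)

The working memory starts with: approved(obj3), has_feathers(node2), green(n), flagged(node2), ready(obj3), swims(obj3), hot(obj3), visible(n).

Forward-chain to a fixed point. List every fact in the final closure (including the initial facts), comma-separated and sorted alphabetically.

approved(obj3), bird(node2), blue(node2), cold(node2), flagged(node2), flies(obj3), green(n), has_feathers(node2), hot(obj3), large(obj3), ready(obj3), red(obj3), stale(obj3), swims(obj3), visible(n)

Round 1: rule 2 [has_feathers(node2) AND approved(obj3) -> stale(obj3)]; rule 7 [flagged(node2) -> blue(node2)]; rule 8 [ready(obj3) AND swims(obj3) AND visible(n) -> large(obj3)]. Adds stale(obj3), blue(node2), large(obj3).
Round 2: rule 1 [stale(obj3) AND flagged(node2) -> flies(obj3)]. Adds flies(obj3).
Round 3: rule 3 [flies(obj3) -> red(obj3)]; rule 4 [flies(obj3) AND large(obj3) -> bird(node2)]. Adds red(obj3), bird(node2).
Round 4: rule 5 [red(obj3) AND large(obj3) -> cold(node2)]. Adds cold(node2).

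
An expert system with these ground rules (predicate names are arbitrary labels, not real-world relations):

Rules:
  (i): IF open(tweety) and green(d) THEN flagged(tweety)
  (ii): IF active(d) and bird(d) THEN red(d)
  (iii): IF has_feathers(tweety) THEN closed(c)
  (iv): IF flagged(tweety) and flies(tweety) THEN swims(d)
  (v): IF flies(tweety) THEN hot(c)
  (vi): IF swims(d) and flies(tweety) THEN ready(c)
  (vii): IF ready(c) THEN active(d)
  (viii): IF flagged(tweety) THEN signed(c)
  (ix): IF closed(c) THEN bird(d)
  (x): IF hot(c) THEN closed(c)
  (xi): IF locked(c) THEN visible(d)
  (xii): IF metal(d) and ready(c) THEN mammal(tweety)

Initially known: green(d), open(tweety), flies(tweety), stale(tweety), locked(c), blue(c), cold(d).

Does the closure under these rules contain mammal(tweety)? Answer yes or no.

no

Round 1 fires (i), (v), (xi), giving flagged(tweety), hot(c), visible(d).
Round 2 fires (iv), (viii), (x), giving swims(d), signed(c), closed(c).
Round 3 fires (vi), (ix), giving ready(c), bird(d).
Round 4 fires (vii), giving active(d).
Round 5 fires (ii), giving red(d).
Fixed point reached. mammal(tweety) is concluded only by (xii); (xii) needs metal(d) (never derived).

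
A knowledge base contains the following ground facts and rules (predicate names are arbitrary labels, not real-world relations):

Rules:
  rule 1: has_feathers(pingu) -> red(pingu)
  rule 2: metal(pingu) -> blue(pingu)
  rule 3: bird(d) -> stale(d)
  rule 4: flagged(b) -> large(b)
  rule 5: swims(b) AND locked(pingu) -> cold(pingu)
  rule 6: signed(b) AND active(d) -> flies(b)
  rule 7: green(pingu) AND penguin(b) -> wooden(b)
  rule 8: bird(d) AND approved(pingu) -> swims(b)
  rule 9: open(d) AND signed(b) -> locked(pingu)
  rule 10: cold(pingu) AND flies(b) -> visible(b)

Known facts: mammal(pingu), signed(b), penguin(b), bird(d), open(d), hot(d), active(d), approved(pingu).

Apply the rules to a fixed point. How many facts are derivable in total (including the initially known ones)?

14

Round 1 fires rule 3, rule 6, rule 8, rule 9, giving stale(d), flies(b), swims(b), locked(pingu).
Round 2 fires rule 5, giving cold(pingu).
Round 3 fires rule 10, giving visible(b).
Closure: {active(d), approved(pingu), bird(d), cold(pingu), flies(b), hot(d), locked(pingu), mammal(pingu), open(d), penguin(b), signed(b), stale(d), swims(b), visible(b)} — 14 facts.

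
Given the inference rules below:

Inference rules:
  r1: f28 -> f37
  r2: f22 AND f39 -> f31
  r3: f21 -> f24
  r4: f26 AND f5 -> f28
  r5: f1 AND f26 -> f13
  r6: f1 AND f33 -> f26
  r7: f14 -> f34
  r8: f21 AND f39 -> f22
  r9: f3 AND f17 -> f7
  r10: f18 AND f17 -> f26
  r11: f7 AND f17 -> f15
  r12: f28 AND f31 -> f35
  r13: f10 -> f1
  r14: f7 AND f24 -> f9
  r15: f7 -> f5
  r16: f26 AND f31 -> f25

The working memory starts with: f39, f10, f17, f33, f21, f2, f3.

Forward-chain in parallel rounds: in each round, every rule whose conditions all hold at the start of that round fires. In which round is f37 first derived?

Round 1 — r3, r8, r9, r13, derive f24, f22, f7, f1.
Round 2 — r2, r6, r11, r14, r15, derive f31, f26, f15, f9, f5.
Round 3 — r4, r5, r16, derive f28, f13, f25.
Round 4 — r1, r12, derive f37, f35.
f37 first appears in round 4.

4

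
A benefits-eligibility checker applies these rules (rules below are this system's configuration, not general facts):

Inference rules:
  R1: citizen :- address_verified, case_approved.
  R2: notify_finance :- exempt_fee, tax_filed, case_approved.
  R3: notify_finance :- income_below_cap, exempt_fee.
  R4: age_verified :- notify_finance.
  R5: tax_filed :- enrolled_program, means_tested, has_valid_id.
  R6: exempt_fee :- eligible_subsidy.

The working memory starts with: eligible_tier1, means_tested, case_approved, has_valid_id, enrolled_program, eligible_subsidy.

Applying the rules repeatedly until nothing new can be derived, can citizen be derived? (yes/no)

no

[1] R5 [tax_filed :- enrolled_program, means_tested, has_valid_id.]; R6 [exempt_fee :- eligible_subsidy.]. ⇒ new: tax_filed, exempt_fee.
[2] R2 [notify_finance :- exempt_fee, tax_filed, case_approved.]. ⇒ new: notify_finance.
[3] R4 [age_verified :- notify_finance.]. ⇒ new: age_verified.
Fixed point reached. citizen is concluded only by R1; R1 needs address_verified (never derived).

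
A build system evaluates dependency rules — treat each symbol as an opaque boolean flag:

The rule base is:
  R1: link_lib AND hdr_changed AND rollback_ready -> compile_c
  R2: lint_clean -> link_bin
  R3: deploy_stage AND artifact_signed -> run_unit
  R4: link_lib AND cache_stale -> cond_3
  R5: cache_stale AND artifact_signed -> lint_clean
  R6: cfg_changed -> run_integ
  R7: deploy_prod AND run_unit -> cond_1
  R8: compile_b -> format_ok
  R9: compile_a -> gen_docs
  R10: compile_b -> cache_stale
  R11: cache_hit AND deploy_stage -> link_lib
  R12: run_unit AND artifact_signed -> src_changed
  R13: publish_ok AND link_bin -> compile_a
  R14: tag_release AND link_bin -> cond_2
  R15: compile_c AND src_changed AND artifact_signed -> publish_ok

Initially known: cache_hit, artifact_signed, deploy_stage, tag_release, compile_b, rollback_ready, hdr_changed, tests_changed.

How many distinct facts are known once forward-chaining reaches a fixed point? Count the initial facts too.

[1] R3 [deploy_stage AND artifact_signed -> run_unit]; R8 [compile_b -> format_ok]; R10 [compile_b -> cache_stale]; R11 [cache_hit AND deploy_stage -> link_lib]. ⇒ new: run_unit, format_ok, cache_stale, link_lib.
[2] R1 [link_lib AND hdr_changed AND rollback_ready -> compile_c]; R4 [link_lib AND cache_stale -> cond_3]; R5 [cache_stale AND artifact_signed -> lint_clean]; R12 [run_unit AND artifact_signed -> src_changed]. ⇒ new: compile_c, cond_3, lint_clean, src_changed.
[3] R2 [lint_clean -> link_bin]; R15 [compile_c AND src_changed AND artifact_signed -> publish_ok]. ⇒ new: link_bin, publish_ok.
[4] R13 [publish_ok AND link_bin -> compile_a]; R14 [tag_release AND link_bin -> cond_2]. ⇒ new: compile_a, cond_2.
[5] R9 [compile_a -> gen_docs]. ⇒ new: gen_docs.
Closure: {artifact_signed, cache_hit, cache_stale, compile_a, compile_b, compile_c, cond_2, cond_3, deploy_stage, format_ok, gen_docs, hdr_changed, link_bin, link_lib, lint_clean, publish_ok, rollback_ready, run_unit, src_changed, tag_release, tests_changed} — 21 facts.

21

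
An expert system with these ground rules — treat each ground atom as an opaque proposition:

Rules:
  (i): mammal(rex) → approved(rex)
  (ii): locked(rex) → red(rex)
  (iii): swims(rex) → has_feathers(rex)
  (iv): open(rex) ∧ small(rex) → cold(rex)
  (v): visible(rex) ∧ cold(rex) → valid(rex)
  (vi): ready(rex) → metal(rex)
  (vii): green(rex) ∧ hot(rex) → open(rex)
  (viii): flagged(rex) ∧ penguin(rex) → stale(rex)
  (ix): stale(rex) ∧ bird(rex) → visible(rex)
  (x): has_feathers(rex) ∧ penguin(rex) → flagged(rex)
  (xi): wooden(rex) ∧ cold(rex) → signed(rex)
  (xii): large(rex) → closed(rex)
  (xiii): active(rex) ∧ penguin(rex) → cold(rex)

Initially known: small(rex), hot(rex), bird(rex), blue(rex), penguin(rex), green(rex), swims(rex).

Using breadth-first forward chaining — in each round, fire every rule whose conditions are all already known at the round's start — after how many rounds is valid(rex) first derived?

Round 1: (iii) [swims(rex) → has_feathers(rex)]; (vii) [green(rex) ∧ hot(rex) → open(rex)]. Adds has_feathers(rex), open(rex).
Round 2: (iv) [open(rex) ∧ small(rex) → cold(rex)]; (x) [has_feathers(rex) ∧ penguin(rex) → flagged(rex)]. Adds cold(rex), flagged(rex).
Round 3: (viii) [flagged(rex) ∧ penguin(rex) → stale(rex)]. Adds stale(rex).
Round 4: (ix) [stale(rex) ∧ bird(rex) → visible(rex)]. Adds visible(rex).
Round 5: (v) [visible(rex) ∧ cold(rex) → valid(rex)]. Adds valid(rex).
valid(rex) first appears in round 5.

5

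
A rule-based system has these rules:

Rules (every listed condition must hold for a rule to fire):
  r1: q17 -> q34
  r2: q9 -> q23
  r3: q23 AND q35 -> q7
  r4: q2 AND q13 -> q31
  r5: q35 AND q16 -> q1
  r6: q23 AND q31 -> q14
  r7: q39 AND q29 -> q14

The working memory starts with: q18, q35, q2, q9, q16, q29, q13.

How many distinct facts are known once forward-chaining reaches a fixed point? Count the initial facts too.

12

[1] r2 [q9 -> q23]; r4 [q2 AND q13 -> q31]; r5 [q35 AND q16 -> q1]. ⇒ new: q23, q31, q1.
[2] r3 [q23 AND q35 -> q7]; r6 [q23 AND q31 -> q14]. ⇒ new: q7, q14.
Closure: {q1, q13, q14, q16, q18, q2, q23, q29, q31, q35, q7, q9} — 12 facts.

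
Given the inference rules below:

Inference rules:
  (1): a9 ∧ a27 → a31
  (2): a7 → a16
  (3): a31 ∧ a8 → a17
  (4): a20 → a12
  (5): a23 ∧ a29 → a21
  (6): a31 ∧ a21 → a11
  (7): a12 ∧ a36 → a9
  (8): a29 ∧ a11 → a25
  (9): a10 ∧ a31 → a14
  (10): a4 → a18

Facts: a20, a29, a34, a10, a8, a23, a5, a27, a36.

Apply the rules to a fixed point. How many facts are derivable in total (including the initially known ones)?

Round 1: (4) [a20 → a12]; (5) [a23 ∧ a29 → a21]. Adds a12, a21.
Round 2: (7) [a12 ∧ a36 → a9]. Adds a9.
Round 3: (1) [a9 ∧ a27 → a31]. Adds a31.
Round 4: (3) [a31 ∧ a8 → a17]; (6) [a31 ∧ a21 → a11]; (9) [a10 ∧ a31 → a14]. Adds a17, a11, a14.
Round 5: (8) [a29 ∧ a11 → a25]. Adds a25.
Closure: {a10, a11, a12, a14, a17, a20, a21, a23, a25, a27, a29, a31, a34, a36, a5, a8, a9} — 17 facts.

17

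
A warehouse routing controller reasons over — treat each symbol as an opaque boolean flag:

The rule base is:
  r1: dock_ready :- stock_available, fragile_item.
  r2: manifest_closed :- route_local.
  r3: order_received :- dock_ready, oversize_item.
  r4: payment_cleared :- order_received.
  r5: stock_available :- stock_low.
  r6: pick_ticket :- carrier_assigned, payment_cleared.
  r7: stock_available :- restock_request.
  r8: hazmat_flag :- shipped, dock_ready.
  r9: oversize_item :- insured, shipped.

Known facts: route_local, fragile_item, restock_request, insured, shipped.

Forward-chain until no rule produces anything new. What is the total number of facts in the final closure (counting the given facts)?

12

Round 1: r2 [manifest_closed :- route_local.]; r7 [stock_available :- restock_request.]; r9 [oversize_item :- insured, shipped.]. Adds manifest_closed, stock_available, oversize_item.
Round 2: r1 [dock_ready :- stock_available, fragile_item.]. Adds dock_ready.
Round 3: r3 [order_received :- dock_ready, oversize_item.]; r8 [hazmat_flag :- shipped, dock_ready.]. Adds order_received, hazmat_flag.
Round 4: r4 [payment_cleared :- order_received.]. Adds payment_cleared.
Closure: {dock_ready, fragile_item, hazmat_flag, insured, manifest_closed, order_received, oversize_item, payment_cleared, restock_request, route_local, shipped, stock_available} — 12 facts.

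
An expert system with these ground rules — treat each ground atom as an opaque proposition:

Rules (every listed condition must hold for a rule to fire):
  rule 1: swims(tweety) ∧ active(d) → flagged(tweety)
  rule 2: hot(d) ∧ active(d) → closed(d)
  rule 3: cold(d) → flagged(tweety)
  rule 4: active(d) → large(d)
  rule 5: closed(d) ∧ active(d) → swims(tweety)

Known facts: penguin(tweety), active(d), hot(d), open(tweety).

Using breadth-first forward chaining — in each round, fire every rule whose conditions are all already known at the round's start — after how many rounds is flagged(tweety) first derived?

Round 1: rule 2 [hot(d) ∧ active(d) → closed(d)]; rule 4 [active(d) → large(d)]. New: closed(d), large(d).
Round 2: rule 5 [closed(d) ∧ active(d) → swims(tweety)]. New: swims(tweety).
Round 3: rule 1 [swims(tweety) ∧ active(d) → flagged(tweety)]. New: flagged(tweety).
flagged(tweety) first appears in round 3.

3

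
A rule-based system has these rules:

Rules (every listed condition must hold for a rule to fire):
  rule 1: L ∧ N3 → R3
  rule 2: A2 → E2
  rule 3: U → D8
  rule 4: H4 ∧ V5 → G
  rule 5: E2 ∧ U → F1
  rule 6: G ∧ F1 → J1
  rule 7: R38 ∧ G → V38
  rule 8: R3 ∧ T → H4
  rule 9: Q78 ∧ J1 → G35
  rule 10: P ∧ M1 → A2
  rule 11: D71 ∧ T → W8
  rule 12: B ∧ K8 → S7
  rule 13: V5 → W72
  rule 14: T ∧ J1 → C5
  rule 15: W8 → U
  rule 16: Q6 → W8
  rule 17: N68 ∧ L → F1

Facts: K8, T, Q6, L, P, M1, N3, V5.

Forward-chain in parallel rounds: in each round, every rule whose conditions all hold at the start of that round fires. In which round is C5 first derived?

5

[1] rule 1 [L ∧ N3 → R3]; rule 10 [P ∧ M1 → A2]; rule 13 [V5 → W72]; rule 16 [Q6 → W8]. ⇒ new: R3, A2, W72, W8.
[2] rule 2 [A2 → E2]; rule 8 [R3 ∧ T → H4]; rule 15 [W8 → U]. ⇒ new: E2, H4, U.
[3] rule 3 [U → D8]; rule 4 [H4 ∧ V5 → G]; rule 5 [E2 ∧ U → F1]. ⇒ new: D8, G, F1.
[4] rule 6 [G ∧ F1 → J1]. ⇒ new: J1.
[5] rule 14 [T ∧ J1 → C5]. ⇒ new: C5.
C5 first appears in round 5.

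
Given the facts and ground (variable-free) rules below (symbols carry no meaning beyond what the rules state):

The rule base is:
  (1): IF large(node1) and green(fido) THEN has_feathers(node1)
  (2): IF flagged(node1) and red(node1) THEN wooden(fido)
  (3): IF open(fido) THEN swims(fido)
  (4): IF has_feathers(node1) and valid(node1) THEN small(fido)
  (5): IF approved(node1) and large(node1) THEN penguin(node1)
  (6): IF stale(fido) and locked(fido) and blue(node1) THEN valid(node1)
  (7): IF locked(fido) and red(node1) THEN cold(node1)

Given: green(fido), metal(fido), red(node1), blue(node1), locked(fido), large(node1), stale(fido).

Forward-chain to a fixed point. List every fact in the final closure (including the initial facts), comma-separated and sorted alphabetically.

Round 1: (1) [IF large(node1) and green(fido) THEN has_feathers(node1)]; (6) [IF stale(fido) and locked(fido) and blue(node1) THEN valid(node1)]; (7) [IF locked(fido) and red(node1) THEN cold(node1)]. New: has_feathers(node1), valid(node1), cold(node1).
Round 2: (4) [IF has_feathers(node1) and valid(node1) THEN small(fido)]. New: small(fido).

blue(node1), cold(node1), green(fido), has_feathers(node1), large(node1), locked(fido), metal(fido), red(node1), small(fido), stale(fido), valid(node1)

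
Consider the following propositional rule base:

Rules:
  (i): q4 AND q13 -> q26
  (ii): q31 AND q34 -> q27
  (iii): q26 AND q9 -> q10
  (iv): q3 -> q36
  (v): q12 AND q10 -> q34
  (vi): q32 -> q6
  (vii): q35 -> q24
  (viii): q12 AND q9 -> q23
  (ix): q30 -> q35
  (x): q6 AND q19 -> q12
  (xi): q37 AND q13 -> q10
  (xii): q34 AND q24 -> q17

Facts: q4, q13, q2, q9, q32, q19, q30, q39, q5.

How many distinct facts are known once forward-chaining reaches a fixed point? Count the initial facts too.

Round 1: (i) [q4 AND q13 -> q26]; (vi) [q32 -> q6]; (ix) [q30 -> q35]. Adds q26, q6, q35.
Round 2: (iii) [q26 AND q9 -> q10]; (vii) [q35 -> q24]; (x) [q6 AND q19 -> q12]. Adds q10, q24, q12.
Round 3: (v) [q12 AND q10 -> q34]; (viii) [q12 AND q9 -> q23]. Adds q34, q23.
Round 4: (xii) [q34 AND q24 -> q17]. Adds q17.
Closure: {q10, q12, q13, q17, q19, q2, q23, q24, q26, q30, q32, q34, q35, q39, q4, q5, q6, q9} — 18 facts.

18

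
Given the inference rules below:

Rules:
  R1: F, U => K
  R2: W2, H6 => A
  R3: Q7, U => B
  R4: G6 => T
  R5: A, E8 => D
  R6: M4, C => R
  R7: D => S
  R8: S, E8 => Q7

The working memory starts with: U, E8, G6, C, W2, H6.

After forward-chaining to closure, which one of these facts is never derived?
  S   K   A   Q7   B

Round 1: R2 [W2, H6 => A]; R4 [G6 => T]. Adds A, T.
Round 2: R5 [A, E8 => D]. Adds D.
Round 3: R7 [D => S]. Adds S.
Round 4: R8 [S, E8 => Q7]. Adds Q7.
Round 5: R3 [Q7, U => B]. Adds B.
Derived: Q7 (round 4), B (round 5), A (round 1), S (round 3). K never appears in any round.

K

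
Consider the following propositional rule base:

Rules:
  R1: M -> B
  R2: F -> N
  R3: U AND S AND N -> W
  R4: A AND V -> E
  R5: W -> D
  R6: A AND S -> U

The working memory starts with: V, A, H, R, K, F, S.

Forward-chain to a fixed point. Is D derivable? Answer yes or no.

yes

Round 1: R2 [F -> N]; R4 [A AND V -> E]; R6 [A AND S -> U]. New: N, E, U.
Round 2: R3 [U AND S AND N -> W]. New: W.
Round 3: R5 [W -> D]. New: D.
D appears in round 3, so it is derivable.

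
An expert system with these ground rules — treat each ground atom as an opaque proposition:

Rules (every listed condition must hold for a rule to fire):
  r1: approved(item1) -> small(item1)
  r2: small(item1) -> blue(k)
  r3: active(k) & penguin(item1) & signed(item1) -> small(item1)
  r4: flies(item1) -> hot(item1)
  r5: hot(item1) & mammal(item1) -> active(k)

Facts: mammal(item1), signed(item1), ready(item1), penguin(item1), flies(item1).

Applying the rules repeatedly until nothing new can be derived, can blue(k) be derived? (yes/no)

Round 1 fires r4, giving hot(item1).
Round 2 fires r5, giving active(k).
Round 3 fires r3, giving small(item1).
Round 4 fires r2, giving blue(k).
blue(k) appears in round 4, so it is derivable.

yes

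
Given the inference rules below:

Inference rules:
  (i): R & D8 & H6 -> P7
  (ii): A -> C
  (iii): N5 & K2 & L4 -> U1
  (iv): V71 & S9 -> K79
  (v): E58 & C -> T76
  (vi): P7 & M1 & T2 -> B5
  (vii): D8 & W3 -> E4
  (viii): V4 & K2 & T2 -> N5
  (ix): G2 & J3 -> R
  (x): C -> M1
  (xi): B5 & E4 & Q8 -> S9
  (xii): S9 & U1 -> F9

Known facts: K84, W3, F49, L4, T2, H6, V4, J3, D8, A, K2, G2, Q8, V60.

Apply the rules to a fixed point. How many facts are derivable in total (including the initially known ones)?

Round 1 fires (ii), (vii), (viii), (ix), giving C, E4, N5, R.
Round 2 fires (i), (iii), (x), giving P7, U1, M1.
Round 3 fires (vi), giving B5.
Round 4 fires (xi), giving S9.
Round 5 fires (xii), giving F9.
Closure: {A, B5, C, D8, E4, F49, F9, G2, H6, J3, K2, K84, L4, M1, N5, P7, Q8, R, S9, T2, U1, V4, V60, W3} — 24 facts.

24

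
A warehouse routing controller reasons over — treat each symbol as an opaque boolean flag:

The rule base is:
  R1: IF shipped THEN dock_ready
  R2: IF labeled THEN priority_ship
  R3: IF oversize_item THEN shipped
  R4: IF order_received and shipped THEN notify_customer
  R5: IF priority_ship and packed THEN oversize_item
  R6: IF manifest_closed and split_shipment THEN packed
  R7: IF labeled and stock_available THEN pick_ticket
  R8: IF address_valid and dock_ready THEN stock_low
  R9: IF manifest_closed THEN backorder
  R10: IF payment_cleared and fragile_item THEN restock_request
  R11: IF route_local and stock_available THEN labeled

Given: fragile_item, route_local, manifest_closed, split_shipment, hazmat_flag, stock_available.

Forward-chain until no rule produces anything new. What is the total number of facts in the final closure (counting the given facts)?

14

Round 1: R6 [IF manifest_closed and split_shipment THEN packed]; R9 [IF manifest_closed THEN backorder]; R11 [IF route_local and stock_available THEN labeled]. Adds packed, backorder, labeled.
Round 2: R2 [IF labeled THEN priority_ship]; R7 [IF labeled and stock_available THEN pick_ticket]. Adds priority_ship, pick_ticket.
Round 3: R5 [IF priority_ship and packed THEN oversize_item]. Adds oversize_item.
Round 4: R3 [IF oversize_item THEN shipped]. Adds shipped.
Round 5: R1 [IF shipped THEN dock_ready]. Adds dock_ready.
Closure: {backorder, dock_ready, fragile_item, hazmat_flag, labeled, manifest_closed, oversize_item, packed, pick_ticket, priority_ship, route_local, shipped, split_shipment, stock_available} — 14 facts.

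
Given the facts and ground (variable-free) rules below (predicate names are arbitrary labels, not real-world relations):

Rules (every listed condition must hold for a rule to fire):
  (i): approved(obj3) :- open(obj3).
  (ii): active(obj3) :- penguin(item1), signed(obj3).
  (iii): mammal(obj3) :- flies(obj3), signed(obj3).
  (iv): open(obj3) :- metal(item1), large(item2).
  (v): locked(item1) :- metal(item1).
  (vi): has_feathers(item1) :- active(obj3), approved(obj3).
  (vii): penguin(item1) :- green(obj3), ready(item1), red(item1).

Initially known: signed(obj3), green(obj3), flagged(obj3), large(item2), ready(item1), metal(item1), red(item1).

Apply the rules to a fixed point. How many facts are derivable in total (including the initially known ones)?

Round 1: (iv) [open(obj3) :- metal(item1), large(item2).]; (v) [locked(item1) :- metal(item1).]; (vii) [penguin(item1) :- green(obj3), ready(item1), red(item1).]. New: open(obj3), locked(item1), penguin(item1).
Round 2: (i) [approved(obj3) :- open(obj3).]; (ii) [active(obj3) :- penguin(item1), signed(obj3).]. New: approved(obj3), active(obj3).
Round 3: (vi) [has_feathers(item1) :- active(obj3), approved(obj3).]. New: has_feathers(item1).
Closure: {active(obj3), approved(obj3), flagged(obj3), green(obj3), has_feathers(item1), large(item2), locked(item1), metal(item1), open(obj3), penguin(item1), ready(item1), red(item1), signed(obj3)} — 13 facts.

13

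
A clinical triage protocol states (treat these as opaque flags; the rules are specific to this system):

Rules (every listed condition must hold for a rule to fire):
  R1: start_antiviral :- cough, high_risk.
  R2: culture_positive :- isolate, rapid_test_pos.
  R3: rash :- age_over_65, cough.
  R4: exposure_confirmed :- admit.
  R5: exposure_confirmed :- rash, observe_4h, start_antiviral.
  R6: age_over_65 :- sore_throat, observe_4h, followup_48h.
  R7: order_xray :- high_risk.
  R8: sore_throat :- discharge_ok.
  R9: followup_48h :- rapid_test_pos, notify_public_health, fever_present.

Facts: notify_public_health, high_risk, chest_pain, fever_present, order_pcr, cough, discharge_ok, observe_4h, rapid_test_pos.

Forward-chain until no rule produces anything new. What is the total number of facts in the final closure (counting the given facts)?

16

Round 1: R1 [start_antiviral :- cough, high_risk.]; R7 [order_xray :- high_risk.]; R8 [sore_throat :- discharge_ok.]; R9 [followup_48h :- rapid_test_pos, notify_public_health, fever_present.]. Adds start_antiviral, order_xray, sore_throat, followup_48h.
Round 2: R6 [age_over_65 :- sore_throat, observe_4h, followup_48h.]. Adds age_over_65.
Round 3: R3 [rash :- age_over_65, cough.]. Adds rash.
Round 4: R5 [exposure_confirmed :- rash, observe_4h, start_antiviral.]. Adds exposure_confirmed.
Closure: {age_over_65, chest_pain, cough, discharge_ok, exposure_confirmed, fever_present, followup_48h, high_risk, notify_public_health, observe_4h, order_pcr, order_xray, rapid_test_pos, rash, sore_throat, start_antiviral} — 16 facts.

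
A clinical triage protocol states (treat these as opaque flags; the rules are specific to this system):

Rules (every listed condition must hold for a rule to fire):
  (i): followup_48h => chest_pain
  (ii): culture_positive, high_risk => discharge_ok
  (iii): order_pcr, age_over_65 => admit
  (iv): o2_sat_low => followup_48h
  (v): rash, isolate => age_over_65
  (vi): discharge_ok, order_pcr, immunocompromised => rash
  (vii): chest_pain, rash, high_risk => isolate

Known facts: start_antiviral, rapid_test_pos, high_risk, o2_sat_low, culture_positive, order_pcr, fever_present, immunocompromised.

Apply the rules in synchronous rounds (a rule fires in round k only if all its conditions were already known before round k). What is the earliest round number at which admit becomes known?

5

Round 1: (ii) [culture_positive, high_risk => discharge_ok]; (iv) [o2_sat_low => followup_48h]. Adds discharge_ok, followup_48h.
Round 2: (i) [followup_48h => chest_pain]; (vi) [discharge_ok, order_pcr, immunocompromised => rash]. Adds chest_pain, rash.
Round 3: (vii) [chest_pain, rash, high_risk => isolate]. Adds isolate.
Round 4: (v) [rash, isolate => age_over_65]. Adds age_over_65.
Round 5: (iii) [order_pcr, age_over_65 => admit]. Adds admit.
admit first appears in round 5.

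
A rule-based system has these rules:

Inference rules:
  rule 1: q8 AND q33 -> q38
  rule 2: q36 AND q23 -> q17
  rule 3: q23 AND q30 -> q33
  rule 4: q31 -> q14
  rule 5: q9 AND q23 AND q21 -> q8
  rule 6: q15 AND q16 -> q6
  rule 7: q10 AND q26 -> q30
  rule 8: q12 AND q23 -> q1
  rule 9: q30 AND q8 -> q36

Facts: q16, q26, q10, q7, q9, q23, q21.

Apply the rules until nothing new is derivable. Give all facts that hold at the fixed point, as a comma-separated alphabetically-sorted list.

q10, q16, q17, q21, q23, q26, q30, q33, q36, q38, q7, q8, q9

Round 1: rule 5 [q9 AND q23 AND q21 -> q8]; rule 7 [q10 AND q26 -> q30]. New: q8, q30.
Round 2: rule 3 [q23 AND q30 -> q33]; rule 9 [q30 AND q8 -> q36]. New: q33, q36.
Round 3: rule 1 [q8 AND q33 -> q38]; rule 2 [q36 AND q23 -> q17]. New: q38, q17.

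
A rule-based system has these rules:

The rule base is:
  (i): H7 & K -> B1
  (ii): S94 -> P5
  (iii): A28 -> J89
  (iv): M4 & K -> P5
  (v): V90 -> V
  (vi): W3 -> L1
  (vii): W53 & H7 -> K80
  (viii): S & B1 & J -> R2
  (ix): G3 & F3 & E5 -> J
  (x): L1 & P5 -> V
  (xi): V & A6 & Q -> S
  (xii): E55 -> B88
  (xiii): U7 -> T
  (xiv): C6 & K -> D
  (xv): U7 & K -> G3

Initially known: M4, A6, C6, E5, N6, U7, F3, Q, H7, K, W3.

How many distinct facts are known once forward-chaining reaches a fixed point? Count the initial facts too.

21

Round 1 — (i), (iv), (vi), (xiii), (xiv), (xv), derive B1, P5, L1, T, D, G3.
Round 2 — (ix), (x), derive J, V.
Round 3 — (xi), derive S.
Round 4 — (viii), derive R2.
Closure: {A6, B1, C6, D, E5, F3, G3, H7, J, K, L1, M4, N6, P5, Q, R2, S, T, U7, V, W3} — 21 facts.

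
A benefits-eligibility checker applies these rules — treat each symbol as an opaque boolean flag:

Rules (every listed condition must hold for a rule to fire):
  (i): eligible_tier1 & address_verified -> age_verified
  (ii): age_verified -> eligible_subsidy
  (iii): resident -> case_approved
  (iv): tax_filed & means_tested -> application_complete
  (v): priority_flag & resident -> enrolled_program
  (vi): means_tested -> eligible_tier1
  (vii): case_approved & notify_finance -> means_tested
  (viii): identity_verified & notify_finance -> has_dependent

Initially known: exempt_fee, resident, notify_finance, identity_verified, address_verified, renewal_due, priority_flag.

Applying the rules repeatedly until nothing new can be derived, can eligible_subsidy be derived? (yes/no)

[1] (iii) [resident -> case_approved]; (v) [priority_flag & resident -> enrolled_program]; (viii) [identity_verified & notify_finance -> has_dependent]. ⇒ new: case_approved, enrolled_program, has_dependent.
[2] (vii) [case_approved & notify_finance -> means_tested]. ⇒ new: means_tested.
[3] (vi) [means_tested -> eligible_tier1]. ⇒ new: eligible_tier1.
[4] (i) [eligible_tier1 & address_verified -> age_verified]. ⇒ new: age_verified.
[5] (ii) [age_verified -> eligible_subsidy]. ⇒ new: eligible_subsidy.
eligible_subsidy appears in round 5, so it is derivable.

yes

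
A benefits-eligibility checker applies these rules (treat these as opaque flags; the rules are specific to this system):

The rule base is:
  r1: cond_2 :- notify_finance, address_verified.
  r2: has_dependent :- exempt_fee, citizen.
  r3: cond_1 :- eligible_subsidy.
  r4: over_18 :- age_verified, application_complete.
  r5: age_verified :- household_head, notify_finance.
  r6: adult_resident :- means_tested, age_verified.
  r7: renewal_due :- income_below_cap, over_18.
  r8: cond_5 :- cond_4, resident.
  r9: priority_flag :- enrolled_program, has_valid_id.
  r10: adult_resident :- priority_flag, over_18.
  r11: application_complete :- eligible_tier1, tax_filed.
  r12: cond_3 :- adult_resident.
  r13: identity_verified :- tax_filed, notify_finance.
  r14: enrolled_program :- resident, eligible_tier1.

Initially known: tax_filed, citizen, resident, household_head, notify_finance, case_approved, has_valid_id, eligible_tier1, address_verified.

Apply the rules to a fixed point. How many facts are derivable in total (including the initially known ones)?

[1] r1 [cond_2 :- notify_finance, address_verified.]; r5 [age_verified :- household_head, notify_finance.]; r11 [application_complete :- eligible_tier1, tax_filed.]; r13 [identity_verified :- tax_filed, notify_finance.]; r14 [enrolled_program :- resident, eligible_tier1.]. ⇒ new: cond_2, age_verified, application_complete, identity_verified, enrolled_program.
[2] r4 [over_18 :- age_verified, application_complete.]; r9 [priority_flag :- enrolled_program, has_valid_id.]. ⇒ new: over_18, priority_flag.
[3] r10 [adult_resident :- priority_flag, over_18.]. ⇒ new: adult_resident.
[4] r12 [cond_3 :- adult_resident.]. ⇒ new: cond_3.
Closure: {address_verified, adult_resident, age_verified, application_complete, case_approved, citizen, cond_2, cond_3, eligible_tier1, enrolled_program, has_valid_id, household_head, identity_verified, notify_finance, over_18, priority_flag, resident, tax_filed} — 18 facts.

18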